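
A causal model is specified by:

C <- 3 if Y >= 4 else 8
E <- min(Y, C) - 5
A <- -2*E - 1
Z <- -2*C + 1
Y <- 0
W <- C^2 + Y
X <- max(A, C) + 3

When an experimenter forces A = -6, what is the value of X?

11

Intervening sets A = -6 and removes its equation (A <- -2*E - 1).
C = 3 if Y >= 4 else 8  [with Y=0]  = 8
X = max(A, C) + 3  [with A=-6, C=8]  = 11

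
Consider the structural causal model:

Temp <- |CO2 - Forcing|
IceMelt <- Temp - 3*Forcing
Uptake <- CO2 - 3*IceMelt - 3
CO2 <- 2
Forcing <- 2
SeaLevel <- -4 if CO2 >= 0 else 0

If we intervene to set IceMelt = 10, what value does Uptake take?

-31

Under do(IceMelt=10), the mechanism IceMelt <- Temp - 3*Forcing is discarded; IceMelt is fixed at 10.
Uptake = CO2 - 3*IceMelt - 3  [with CO2=2, IceMelt=10]  = -31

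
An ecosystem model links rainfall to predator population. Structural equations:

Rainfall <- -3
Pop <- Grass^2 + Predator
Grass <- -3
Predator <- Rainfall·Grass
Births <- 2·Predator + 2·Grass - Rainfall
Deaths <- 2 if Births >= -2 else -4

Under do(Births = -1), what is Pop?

18

Under do(Births=-1), the mechanism Births <- 2·Predator + 2·Grass - Rainfall is discarded; Births is fixed at -1.
Since Pop is not a descendant of the intervened variable, it is unaffected.
Predator = Rainfall·Grass  [with Rainfall=-3, Grass=-3]  = 9
Pop = Grass^2 + Predator  [with Grass=-3, Predator=9]  = 18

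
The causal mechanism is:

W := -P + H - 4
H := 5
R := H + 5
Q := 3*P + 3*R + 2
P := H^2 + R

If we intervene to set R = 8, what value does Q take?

Under do(R=8), the mechanism R := H + 5 is discarded; R is fixed at 8.
P = H^2 + R  [with H=5, R=8]  = 33
Q = 3*P + 3*R + 2  [with P=33, R=8]  = 125

125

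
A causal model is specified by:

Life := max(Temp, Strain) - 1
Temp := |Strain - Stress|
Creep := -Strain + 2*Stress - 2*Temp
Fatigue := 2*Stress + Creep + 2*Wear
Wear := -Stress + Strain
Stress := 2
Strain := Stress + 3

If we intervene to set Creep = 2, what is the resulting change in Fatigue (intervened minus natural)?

Under do(Creep=2), the mechanism Creep := -Strain + 2*Stress - 2*Temp is discarded; Creep is fixed at 2.
Strain = Stress + 3  [with Stress=2]  = 5
Wear = -Stress + Strain  [with Stress=2, Strain=5]  = 3
Fatigue = 2*Stress + Creep + 2*Wear  [with Stress=2, Creep=2, Wear=3]  = 12
Without intervention: Strain = Stress + 3  [with Stress=2]  = 5; Temp = |Strain - Stress|  [with Strain=5, Stress=2]  = 3; Creep = -Strain + 2*Stress - 2*Temp  [with Strain=5, Stress=2, Temp=3]  = -7; Wear = -Stress + Strain  [with Stress=2, Strain=5]  = 3; Fatigue = 2*Stress + Creep + 2*Wear  [with Stress=2, Creep=-7, Wear=3]  = 3.
Change = 12 − 3 = 9.

9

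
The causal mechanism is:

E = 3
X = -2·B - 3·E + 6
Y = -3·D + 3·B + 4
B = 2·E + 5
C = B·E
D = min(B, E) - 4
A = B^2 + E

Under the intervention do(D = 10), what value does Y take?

7

Intervening sets D = 10 and removes its equation (D = min(B, E) - 4).
B = 2·E + 5  [with E=3]  = 11
Y = -3·D + 3·B + 4  [with D=10, B=11]  = 7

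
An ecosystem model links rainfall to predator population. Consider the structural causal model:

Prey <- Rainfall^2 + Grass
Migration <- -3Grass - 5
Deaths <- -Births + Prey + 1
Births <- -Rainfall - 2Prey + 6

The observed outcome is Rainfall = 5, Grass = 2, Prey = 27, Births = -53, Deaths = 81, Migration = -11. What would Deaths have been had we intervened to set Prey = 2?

do(Prey=2) replaces the equation Prey <- Rainfall^2 + Grass with the constant Prey = 2.
Births = -Rainfall - 2Prey + 6  [with Rainfall=5, Prey=2]  = -3
Deaths = -Births + Prey + 1  [with Births=-3, Prey=2]  = 6

6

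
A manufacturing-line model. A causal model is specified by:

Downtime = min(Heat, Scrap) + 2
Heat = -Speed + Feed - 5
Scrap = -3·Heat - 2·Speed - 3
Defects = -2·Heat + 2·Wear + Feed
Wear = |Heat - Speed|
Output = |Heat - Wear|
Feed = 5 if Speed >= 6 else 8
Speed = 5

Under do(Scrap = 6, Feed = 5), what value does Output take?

Setting Scrap = 6, Feed = 5 by intervention discards those variables' equations.
Heat = -Speed + Feed - 5  [with Speed=5, Feed=5]  = -5
Wear = |Heat - Speed|  [with Heat=-5, Speed=5]  = 10
Output = |Heat - Wear|  [with Heat=-5, Wear=10]  = 15

15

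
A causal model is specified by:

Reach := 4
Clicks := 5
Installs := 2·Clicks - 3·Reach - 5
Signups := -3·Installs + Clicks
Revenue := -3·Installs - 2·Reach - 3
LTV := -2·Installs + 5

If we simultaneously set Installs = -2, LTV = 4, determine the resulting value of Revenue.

The joint intervention fixes Installs = -2, LTV = 4, removing each variable's own equation.
Revenue = -3·Installs - 2·Reach - 3  [with Installs=-2, Reach=4]  = -5

-5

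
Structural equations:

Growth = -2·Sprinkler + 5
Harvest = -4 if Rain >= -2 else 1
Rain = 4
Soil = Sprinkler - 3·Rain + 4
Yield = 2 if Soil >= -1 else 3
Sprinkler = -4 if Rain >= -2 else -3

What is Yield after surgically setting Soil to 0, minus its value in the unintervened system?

do(Soil=0) replaces the equation Soil = Sprinkler - 3·Rain + 4 with the constant Soil = 0.
Yield = 2 if Soil >= -1 else 3  [with Soil=0]  = 2
Without intervention: Sprinkler = -4 if Rain >= -2 else -3  [with Rain=4]  = -4; Soil = Sprinkler - 3·Rain + 4  [with Sprinkler=-4, Rain=4]  = -12; Yield = 2 if Soil >= -1 else 3  [with Soil=-12]  = 3.
Change = 2 − 3 = -1.

-1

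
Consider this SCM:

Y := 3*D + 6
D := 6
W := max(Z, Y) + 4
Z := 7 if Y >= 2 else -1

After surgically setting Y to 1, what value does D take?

Under do(Y=1), the mechanism Y := 3*D + 6 is discarded; Y is fixed at 1.
D is not downstream of the intervention, so its value is determined by the original equations.

6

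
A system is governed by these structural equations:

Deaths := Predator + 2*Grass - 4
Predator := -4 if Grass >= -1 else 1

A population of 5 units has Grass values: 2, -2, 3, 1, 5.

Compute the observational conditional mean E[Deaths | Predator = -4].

-2.5

Observing Predator=-4 restricts to units where Predator's equation naturally yields -4: Grass ∈ {2, 3, 1, 5}. In that subpopulation Deaths = -4, -2, -6, 2, mean -2.5.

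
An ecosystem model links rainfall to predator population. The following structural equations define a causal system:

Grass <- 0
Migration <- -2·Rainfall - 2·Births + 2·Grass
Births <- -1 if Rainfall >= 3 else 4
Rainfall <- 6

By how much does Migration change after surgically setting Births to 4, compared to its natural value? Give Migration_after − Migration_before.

-10

The intervention breaks the incoming arrows to Births: Births <- -1 if Rainfall >= 3 else 4 no longer applies, and Births = 4.
Migration = -2·Rainfall - 2·Births + 2·Grass  [with Rainfall=6, Births=4, Grass=0]  = -20
Without intervention: Births = -1 if Rainfall >= 3 else 4  [with Rainfall=6]  = -1; Migration = -2·Rainfall - 2·Births + 2·Grass  [with Rainfall=6, Births=-1, Grass=0]  = -10.
Change = -20 − (-10) = -10.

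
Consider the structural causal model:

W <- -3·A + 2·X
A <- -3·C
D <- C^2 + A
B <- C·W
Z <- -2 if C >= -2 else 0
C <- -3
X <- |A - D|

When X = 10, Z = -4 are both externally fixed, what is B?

21

The joint intervention fixes X = 10, Z = -4, removing each variable's own equation.
A = -3·C  [with C=-3]  = 9
W = -3·A + 2·X  [with A=9, X=10]  = -7
B = C·W  [with C=-3, W=-7]  = 21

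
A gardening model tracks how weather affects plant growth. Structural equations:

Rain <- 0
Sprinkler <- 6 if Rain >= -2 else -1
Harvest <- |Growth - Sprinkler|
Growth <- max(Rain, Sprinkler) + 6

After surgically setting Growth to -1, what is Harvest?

The intervention breaks the incoming arrows to Growth: Growth <- max(Rain, Sprinkler) + 6 no longer applies, and Growth = -1.
Sprinkler = 6 if Rain >= -2 else -1  [with Rain=0]  = 6
Harvest = |Growth - Sprinkler|  [with Growth=-1, Sprinkler=6]  = 7

7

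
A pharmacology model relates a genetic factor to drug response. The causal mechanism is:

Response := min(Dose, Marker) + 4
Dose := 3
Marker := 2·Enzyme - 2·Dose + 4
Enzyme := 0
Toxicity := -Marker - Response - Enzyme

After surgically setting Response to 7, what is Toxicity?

-5

Intervening sets Response = 7 and removes its equation (Response := min(Dose, Marker) + 4).
Marker = 2·Enzyme - 2·Dose + 4  [with Enzyme=0, Dose=3]  = -2
Toxicity = -Marker - Response - Enzyme  [with Marker=-2, Response=7, Enzyme=0]  = -5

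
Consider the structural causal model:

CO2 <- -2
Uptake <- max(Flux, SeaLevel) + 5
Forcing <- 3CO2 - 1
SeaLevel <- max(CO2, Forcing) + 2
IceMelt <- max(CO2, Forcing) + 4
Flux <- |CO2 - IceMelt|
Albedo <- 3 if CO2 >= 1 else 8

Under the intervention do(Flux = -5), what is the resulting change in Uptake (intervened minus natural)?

-4

Intervening sets Flux = -5 and removes its equation (Flux <- |CO2 - IceMelt|).
Forcing = 3CO2 - 1  [with CO2=-2]  = -7
SeaLevel = max(CO2, Forcing) + 2  [with CO2=-2, Forcing=-7]  = 0
Uptake = max(Flux, SeaLevel) + 5  [with Flux=-5, SeaLevel=0]  = 5
Without intervention: Forcing = 3CO2 - 1  [with CO2=-2]  = -7; IceMelt = max(CO2, Forcing) + 4  [with CO2=-2, Forcing=-7]  = 2; SeaLevel = max(CO2, Forcing) + 2  [with CO2=-2, Forcing=-7]  = 0; Flux = |CO2 - IceMelt|  [with CO2=-2, IceMelt=2]  = 4; Uptake = max(Flux, SeaLevel) + 5  [with Flux=4, SeaLevel=0]  = 9.
Change = 5 − 9 = -4.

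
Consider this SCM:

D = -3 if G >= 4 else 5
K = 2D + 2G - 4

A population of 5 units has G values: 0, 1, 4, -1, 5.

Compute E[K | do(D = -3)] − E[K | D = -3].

-5.4

Every unit gets D=-3 under the intervention. K values become -10, -8, -2, -12, 0; E[K|do(D=-3)] = -6.4.
Conditioning on D=-3 selects the 2 unit(s) with G ∈ {4, 5}. Their K values: -2, 0. Mean = -1.
Difference = -6.4 − (-1) = -5.4.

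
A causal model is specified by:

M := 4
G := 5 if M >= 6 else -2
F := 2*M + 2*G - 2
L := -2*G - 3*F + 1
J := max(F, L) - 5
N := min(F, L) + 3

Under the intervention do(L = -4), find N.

Under do(L=-4), the mechanism L := -2*G - 3*F + 1 is discarded; L is fixed at -4.
G = 5 if M >= 6 else -2  [with M=4]  = -2
F = 2*M + 2*G - 2  [with M=4, G=-2]  = 2
N = min(F, L) + 3  [with F=2, L=-4]  = -1

-1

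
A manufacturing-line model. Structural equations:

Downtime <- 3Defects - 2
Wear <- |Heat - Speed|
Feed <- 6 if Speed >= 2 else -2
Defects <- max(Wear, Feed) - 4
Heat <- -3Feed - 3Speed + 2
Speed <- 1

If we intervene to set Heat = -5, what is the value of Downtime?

The intervention breaks the incoming arrows to Heat: Heat <- -3Feed - 3Speed + 2 no longer applies, and Heat = -5.
Feed = 6 if Speed >= 2 else -2  [with Speed=1]  = -2
Wear = |Heat - Speed|  [with Heat=-5, Speed=1]  = 6
Defects = max(Wear, Feed) - 4  [with Wear=6, Feed=-2]  = 2
Downtime = 3Defects - 2  [with Defects=2]  = 4

4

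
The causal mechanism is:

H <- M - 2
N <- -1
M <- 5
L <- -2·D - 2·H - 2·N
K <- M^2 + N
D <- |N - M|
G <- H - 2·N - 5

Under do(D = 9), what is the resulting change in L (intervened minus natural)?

Intervening sets D = 9 and removes its equation (D <- |N - M|).
H = M - 2  [with M=5]  = 3
L = -2·D - 2·H - 2·N  [with D=9, H=3, N=-1]  = -22
Without intervention: H = M - 2  [with M=5]  = 3; D = |N - M|  [with N=-1, M=5]  = 6; L = -2·D - 2·H - 2·N  [with D=6, H=3, N=-1]  = -16.
Change = -22 − (-16) = -6.

-6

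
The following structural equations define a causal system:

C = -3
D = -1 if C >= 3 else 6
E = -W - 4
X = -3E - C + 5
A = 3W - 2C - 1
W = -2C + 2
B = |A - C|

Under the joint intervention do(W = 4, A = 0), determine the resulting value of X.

32

Under do(W = 4, A = 0), each intervened variable's structural equation is replaced by its fixed value.
E = -W - 4  [with W=4]  = -8
X = -3E - C + 5  [with E=-8, C=-3]  = 32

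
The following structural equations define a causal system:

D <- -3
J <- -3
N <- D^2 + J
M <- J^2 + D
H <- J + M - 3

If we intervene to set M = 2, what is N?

Under do(M=2), the mechanism M <- J^2 + D is discarded; M is fixed at 2.
Since N is not a descendant of the intervened variable, it is unaffected.
N = D^2 + J  [with D=-3, J=-3]  = 6

6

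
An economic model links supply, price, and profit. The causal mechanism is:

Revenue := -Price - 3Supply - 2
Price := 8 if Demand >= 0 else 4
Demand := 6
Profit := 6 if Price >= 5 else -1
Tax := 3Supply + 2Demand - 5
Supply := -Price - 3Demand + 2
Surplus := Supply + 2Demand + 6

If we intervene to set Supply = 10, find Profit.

The intervention breaks the incoming arrows to Supply: Supply := -Price - 3Demand + 2 no longer applies, and Supply = 10.
No directed path runs from Supply to Profit, so Profit keeps its natural value.
Price = 8 if Demand >= 0 else 4  [with Demand=6]  = 8
Profit = 6 if Price >= 5 else -1  [with Price=8]  = 6

6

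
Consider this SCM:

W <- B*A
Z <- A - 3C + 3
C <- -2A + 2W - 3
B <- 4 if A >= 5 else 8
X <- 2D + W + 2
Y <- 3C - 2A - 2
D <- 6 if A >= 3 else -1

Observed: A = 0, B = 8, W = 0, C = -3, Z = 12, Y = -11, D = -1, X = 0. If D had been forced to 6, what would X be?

14

do(D=6) replaces the equation D <- 6 if A >= 3 else -1 with the constant D = 6.
B = 4 if A >= 5 else 8  [with A=0]  = 8
W = B*A  [with B=8, A=0]  = 0
X = 2D + W + 2  [with D=6, W=0]  = 14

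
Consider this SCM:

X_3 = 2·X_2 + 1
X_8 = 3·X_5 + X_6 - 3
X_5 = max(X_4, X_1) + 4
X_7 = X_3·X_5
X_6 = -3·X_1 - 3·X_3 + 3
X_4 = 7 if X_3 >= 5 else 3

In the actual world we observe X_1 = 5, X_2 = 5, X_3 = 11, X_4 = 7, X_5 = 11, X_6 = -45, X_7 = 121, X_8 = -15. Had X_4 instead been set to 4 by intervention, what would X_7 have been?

The intervention breaks the incoming arrows to X_4: X_4 = 7 if X_3 >= 5 else 3 no longer applies, and X_4 = 4.
X_3 = 2·X_2 + 1  [with X_2=5]  = 11
X_5 = max(X_4, X_1) + 4  [with X_4=4, X_1=5]  = 9
X_7 = X_3·X_5  [with X_3=11, X_5=9]  = 99

99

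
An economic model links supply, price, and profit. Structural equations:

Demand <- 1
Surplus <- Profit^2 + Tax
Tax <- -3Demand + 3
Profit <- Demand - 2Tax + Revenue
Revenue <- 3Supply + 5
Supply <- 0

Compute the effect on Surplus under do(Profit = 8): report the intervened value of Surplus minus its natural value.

The intervention breaks the incoming arrows to Profit: Profit <- Demand - 2Tax + Revenue no longer applies, and Profit = 8.
Tax = -3Demand + 3  [with Demand=1]  = 0
Surplus = Profit^2 + Tax  [with Profit=8, Tax=0]  = 64
Without intervention: Revenue = 3Supply + 5  [with Supply=0]  = 5; Tax = -3Demand + 3  [with Demand=1]  = 0; Profit = Demand - 2Tax + Revenue  [with Demand=1, Tax=0, Revenue=5]  = 6; Surplus = Profit^2 + Tax  [with Profit=6, Tax=0]  = 36.
Change = 64 − 36 = 28.

28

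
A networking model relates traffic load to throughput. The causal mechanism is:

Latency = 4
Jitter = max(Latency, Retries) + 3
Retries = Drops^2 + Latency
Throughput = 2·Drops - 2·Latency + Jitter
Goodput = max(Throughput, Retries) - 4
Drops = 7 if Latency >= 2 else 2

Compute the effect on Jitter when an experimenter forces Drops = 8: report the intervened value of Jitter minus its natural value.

Under do(Drops=8), the mechanism Drops = 7 if Latency >= 2 else 2 is discarded; Drops is fixed at 8.
Retries = Drops^2 + Latency  [with Drops=8, Latency=4]  = 68
Jitter = max(Latency, Retries) + 3  [with Latency=4, Retries=68]  = 71
Without intervention: Drops = 7 if Latency >= 2 else 2  [with Latency=4]  = 7; Retries = Drops^2 + Latency  [with Drops=7, Latency=4]  = 53; Jitter = max(Latency, Retries) + 3  [with Latency=4, Retries=53]  = 56.
Change = 71 − 56 = 15.

15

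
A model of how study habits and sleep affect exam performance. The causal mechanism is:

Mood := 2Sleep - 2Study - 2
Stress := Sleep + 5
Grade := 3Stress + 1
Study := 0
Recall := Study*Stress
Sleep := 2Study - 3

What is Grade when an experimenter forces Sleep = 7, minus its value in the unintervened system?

30

Under do(Sleep=7), the mechanism Sleep := 2Study - 3 is discarded; Sleep is fixed at 7.
Stress = Sleep + 5  [with Sleep=7]  = 12
Grade = 3Stress + 1  [with Stress=12]  = 37
Without intervention: Sleep = 2Study - 3  [with Study=0]  = -3; Stress = Sleep + 5  [with Sleep=-3]  = 2; Grade = 3Stress + 1  [with Stress=2]  = 7.
Change = 37 − 7 = 30.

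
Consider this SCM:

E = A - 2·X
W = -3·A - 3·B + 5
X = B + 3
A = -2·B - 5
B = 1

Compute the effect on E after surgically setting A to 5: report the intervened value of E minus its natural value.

12

The intervention breaks the incoming arrows to A: A = -2·B - 5 no longer applies, and A = 5.
X = B + 3  [with B=1]  = 4
E = A - 2·X  [with A=5, X=4]  = -3
Without intervention: X = B + 3  [with B=1]  = 4; A = -2·B - 5  [with B=1]  = -7; E = A - 2·X  [with A=-7, X=4]  = -15.
Change = -3 − (-15) = 12.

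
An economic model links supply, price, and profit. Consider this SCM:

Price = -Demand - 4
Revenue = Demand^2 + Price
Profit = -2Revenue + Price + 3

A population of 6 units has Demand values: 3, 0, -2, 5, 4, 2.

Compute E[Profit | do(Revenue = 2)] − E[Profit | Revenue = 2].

Every unit gets Revenue=2 under the intervention. Profit values become -8, -5, -3, -10, -9, -7; E[Profit|do(Revenue=2)] = -7.
Observing Revenue=2 restricts to units where Revenue's equation naturally yields 2: Demand ∈ {3, -2}. In that subpopulation Profit = -8, -3, mean -5.5.
Difference = -7 − (-5.5) = -1.5.

-1.5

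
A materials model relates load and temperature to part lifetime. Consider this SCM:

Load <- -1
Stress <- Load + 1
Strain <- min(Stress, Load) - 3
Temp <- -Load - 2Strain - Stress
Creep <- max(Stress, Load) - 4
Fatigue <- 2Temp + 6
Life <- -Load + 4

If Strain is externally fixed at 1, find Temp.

-1

The intervention breaks the incoming arrows to Strain: Strain <- min(Stress, Load) - 3 no longer applies, and Strain = 1.
Stress = Load + 1  [with Load=-1]  = 0
Temp = -Load - 2Strain - Stress  [with Load=-1, Strain=1, Stress=0]  = -1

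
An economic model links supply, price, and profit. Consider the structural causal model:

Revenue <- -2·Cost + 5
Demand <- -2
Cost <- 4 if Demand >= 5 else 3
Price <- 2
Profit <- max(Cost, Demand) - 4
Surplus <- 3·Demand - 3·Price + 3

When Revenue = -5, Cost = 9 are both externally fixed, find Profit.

The joint intervention fixes Revenue = -5, Cost = 9, removing each variable's own equation.
Profit = max(Cost, Demand) - 4  [with Cost=9, Demand=-2]  = 5

5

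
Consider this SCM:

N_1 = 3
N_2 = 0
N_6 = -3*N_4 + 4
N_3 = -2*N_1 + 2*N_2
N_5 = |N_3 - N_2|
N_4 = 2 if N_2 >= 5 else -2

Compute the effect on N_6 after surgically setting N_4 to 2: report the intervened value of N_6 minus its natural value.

Under do(N_4=2), the mechanism N_4 = 2 if N_2 >= 5 else -2 is discarded; N_4 is fixed at 2.
N_6 = -3*N_4 + 4  [with N_4=2]  = -2
Without intervention: N_4 = 2 if N_2 >= 5 else -2  [with N_2=0]  = -2; N_6 = -3*N_4 + 4  [with N_4=-2]  = 10.
Change = -2 − 10 = -12.

-12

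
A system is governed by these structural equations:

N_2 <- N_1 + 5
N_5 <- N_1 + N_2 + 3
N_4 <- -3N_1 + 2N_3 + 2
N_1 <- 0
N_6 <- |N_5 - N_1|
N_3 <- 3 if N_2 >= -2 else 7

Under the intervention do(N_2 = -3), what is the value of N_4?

16

Under do(N_2=-3), the mechanism N_2 <- N_1 + 5 is discarded; N_2 is fixed at -3.
N_3 = 3 if N_2 >= -2 else 7  [with N_2=-3]  = 7
N_4 = -3N_1 + 2N_3 + 2  [with N_1=0, N_3=7]  = 16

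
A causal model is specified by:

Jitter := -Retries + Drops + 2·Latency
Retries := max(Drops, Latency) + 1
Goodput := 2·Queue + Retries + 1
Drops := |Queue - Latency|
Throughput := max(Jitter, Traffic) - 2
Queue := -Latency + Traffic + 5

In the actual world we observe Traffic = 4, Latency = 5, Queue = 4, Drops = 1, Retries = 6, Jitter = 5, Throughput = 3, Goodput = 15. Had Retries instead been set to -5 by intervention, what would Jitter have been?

16

The intervention breaks the incoming arrows to Retries: Retries := max(Drops, Latency) + 1 no longer applies, and Retries = -5.
Queue = -Latency + Traffic + 5  [with Latency=5, Traffic=4]  = 4
Drops = |Queue - Latency|  [with Queue=4, Latency=5]  = 1
Jitter = -Retries + Drops + 2·Latency  [with Retries=-5, Drops=1, Latency=5]  = 16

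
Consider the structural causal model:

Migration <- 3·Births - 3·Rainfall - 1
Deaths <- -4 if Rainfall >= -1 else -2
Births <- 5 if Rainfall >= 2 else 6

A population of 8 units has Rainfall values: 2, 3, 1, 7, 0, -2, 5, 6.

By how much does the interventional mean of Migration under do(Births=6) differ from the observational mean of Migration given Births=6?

do(Births=6) breaks Births's dependence on Rainfall. With Births=6 fixed, Migration across the units is 11, 8, 14, -4, 17, 23, 2, -1, mean 8.75.
Observing Births=6 restricts to units where Births's equation naturally yields 6: Rainfall ∈ {1, 0, -2}. In that subpopulation Migration = 14, 17, 23, mean 18.
Difference = 8.75 − 18 = -9.25.

-9.25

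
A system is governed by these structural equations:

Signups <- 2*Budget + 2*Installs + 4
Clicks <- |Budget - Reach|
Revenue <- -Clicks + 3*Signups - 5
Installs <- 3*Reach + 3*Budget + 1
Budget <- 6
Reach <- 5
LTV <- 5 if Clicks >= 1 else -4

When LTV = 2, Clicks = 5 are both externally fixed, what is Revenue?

Setting LTV = 2, Clicks = 5 by intervention discards those variables' equations.
Installs = 3*Reach + 3*Budget + 1  [with Reach=5, Budget=6]  = 34
Signups = 2*Budget + 2*Installs + 4  [with Budget=6, Installs=34]  = 84
Revenue = -Clicks + 3*Signups - 5  [with Clicks=5, Signups=84]  = 242

242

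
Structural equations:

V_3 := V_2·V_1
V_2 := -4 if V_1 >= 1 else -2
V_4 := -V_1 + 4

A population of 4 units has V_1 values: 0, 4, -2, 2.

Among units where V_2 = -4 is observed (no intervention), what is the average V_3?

-12

Conditioning on V_2=-4 selects the 2 unit(s) with V_1 ∈ {4, 2}. Their V_3 values: -16, -8. Mean = -12.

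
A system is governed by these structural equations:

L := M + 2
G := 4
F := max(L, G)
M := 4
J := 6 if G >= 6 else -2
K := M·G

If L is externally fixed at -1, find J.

The intervention breaks the incoming arrows to L: L := M + 2 no longer applies, and L = -1.
J is not downstream of the intervention, so its value is determined by the original equations.
J = 6 if G >= 6 else -2  [with G=4]  = -2

-2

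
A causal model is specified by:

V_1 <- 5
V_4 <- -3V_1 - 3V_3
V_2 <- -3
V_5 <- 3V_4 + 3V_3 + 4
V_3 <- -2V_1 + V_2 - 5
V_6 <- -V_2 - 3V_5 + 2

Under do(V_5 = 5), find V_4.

The intervention breaks the incoming arrows to V_5: V_5 <- 3V_4 + 3V_3 + 4 no longer applies, and V_5 = 5.
Since V_4 is not a descendant of the intervened variable, it is unaffected.
V_3 = -2V_1 + V_2 - 5  [with V_1=5, V_2=-3]  = -18
V_4 = -3V_1 - 3V_3  [with V_1=5, V_3=-18]  = 39

39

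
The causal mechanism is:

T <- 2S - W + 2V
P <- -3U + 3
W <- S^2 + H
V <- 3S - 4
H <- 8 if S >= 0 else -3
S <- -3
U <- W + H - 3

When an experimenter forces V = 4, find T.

The intervention breaks the incoming arrows to V: V <- 3S - 4 no longer applies, and V = 4.
H = 8 if S >= 0 else -3  [with S=-3]  = -3
W = S^2 + H  [with S=-3, H=-3]  = 6
T = 2S - W + 2V  [with S=-3, W=6, V=4]  = -4

-4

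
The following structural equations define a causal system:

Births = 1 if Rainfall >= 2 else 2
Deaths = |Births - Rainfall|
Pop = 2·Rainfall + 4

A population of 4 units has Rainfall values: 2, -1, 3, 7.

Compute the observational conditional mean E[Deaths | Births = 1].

3

E[Deaths|Births=1] averages over only the 3 units with Births=1 (Rainfall = 2, 3, 7): Deaths = 1, 2, 6, mean 3.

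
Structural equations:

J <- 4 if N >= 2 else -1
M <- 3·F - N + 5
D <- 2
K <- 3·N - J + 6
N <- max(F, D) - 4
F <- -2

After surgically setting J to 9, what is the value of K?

Intervening sets J = 9 and removes its equation (J <- 4 if N >= 2 else -1).
N = max(F, D) - 4  [with F=-2, D=2]  = -2
K = 3·N - J + 6  [with N=-2, J=9]  = -9

-9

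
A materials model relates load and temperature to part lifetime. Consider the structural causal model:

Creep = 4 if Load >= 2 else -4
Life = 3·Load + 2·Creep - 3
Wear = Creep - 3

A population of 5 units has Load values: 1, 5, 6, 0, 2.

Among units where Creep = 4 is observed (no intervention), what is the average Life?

E[Life|Creep=4] averages over only the 3 units with Creep=4 (Load = 5, 6, 2): Life = 20, 23, 11, mean 18.

18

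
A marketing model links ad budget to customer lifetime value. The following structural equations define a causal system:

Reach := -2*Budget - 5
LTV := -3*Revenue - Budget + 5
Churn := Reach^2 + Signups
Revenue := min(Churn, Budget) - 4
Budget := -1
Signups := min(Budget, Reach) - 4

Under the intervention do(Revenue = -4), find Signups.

do(Revenue=-4) replaces the equation Revenue := min(Churn, Budget) - 4 with the constant Revenue = -4.
Signups is not downstream of the intervention, so its value is determined by the original equations.
Reach = -2*Budget - 5  [with Budget=-1]  = -3
Signups = min(Budget, Reach) - 4  [with Budget=-1, Reach=-3]  = -7

-7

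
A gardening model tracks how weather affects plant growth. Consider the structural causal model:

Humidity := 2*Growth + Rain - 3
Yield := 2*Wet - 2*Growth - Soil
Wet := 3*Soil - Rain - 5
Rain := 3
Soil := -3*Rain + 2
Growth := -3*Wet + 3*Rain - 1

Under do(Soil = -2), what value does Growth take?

Under do(Soil=-2), the mechanism Soil := -3*Rain + 2 is discarded; Soil is fixed at -2.
Wet = 3*Soil - Rain - 5  [with Soil=-2, Rain=3]  = -14
Growth = -3*Wet + 3*Rain - 1  [with Wet=-14, Rain=3]  = 50

50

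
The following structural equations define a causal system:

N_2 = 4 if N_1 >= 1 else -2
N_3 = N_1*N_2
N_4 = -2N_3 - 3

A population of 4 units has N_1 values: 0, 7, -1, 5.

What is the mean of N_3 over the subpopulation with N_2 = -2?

E[N_3|N_2=-2] averages over only the 2 units with N_2=-2 (N_1 = 0, -1): N_3 = 0, 2, mean 1.

1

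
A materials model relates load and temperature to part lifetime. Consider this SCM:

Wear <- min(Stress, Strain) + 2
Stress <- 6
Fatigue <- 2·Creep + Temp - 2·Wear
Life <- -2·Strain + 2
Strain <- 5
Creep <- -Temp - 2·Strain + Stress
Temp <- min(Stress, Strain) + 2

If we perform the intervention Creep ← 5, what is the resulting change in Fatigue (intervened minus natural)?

32

Under do(Creep=5), the mechanism Creep <- -Temp - 2·Strain + Stress is discarded; Creep is fixed at 5.
Temp = min(Stress, Strain) + 2  [with Stress=6, Strain=5]  = 7
Wear = min(Stress, Strain) + 2  [with Stress=6, Strain=5]  = 7
Fatigue = 2·Creep + Temp - 2·Wear  [with Creep=5, Temp=7, Wear=7]  = 3
Without intervention: Temp = min(Stress, Strain) + 2  [with Stress=6, Strain=5]  = 7; Creep = -Temp - 2·Strain + Stress  [with Temp=7, Strain=5, Stress=6]  = -11; Wear = min(Stress, Strain) + 2  [with Stress=6, Strain=5]  = 7; Fatigue = 2·Creep + Temp - 2·Wear  [with Creep=-11, Temp=7, Wear=7]  = -29.
Change = 3 − (-29) = 32.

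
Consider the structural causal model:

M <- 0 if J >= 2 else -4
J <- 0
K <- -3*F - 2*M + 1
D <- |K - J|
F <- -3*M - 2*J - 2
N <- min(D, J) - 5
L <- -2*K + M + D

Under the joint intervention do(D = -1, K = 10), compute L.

Setting D = -1, K = 10 by intervention discards those variables' equations.
M = 0 if J >= 2 else -4  [with J=0]  = -4
L = -2*K + M + D  [with K=10, M=-4, D=-1]  = -25

-25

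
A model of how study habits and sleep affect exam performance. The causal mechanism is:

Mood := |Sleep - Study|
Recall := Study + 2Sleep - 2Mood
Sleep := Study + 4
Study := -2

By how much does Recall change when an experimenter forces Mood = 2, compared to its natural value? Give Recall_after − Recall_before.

The intervention breaks the incoming arrows to Mood: Mood := |Sleep - Study| no longer applies, and Mood = 2.
Sleep = Study + 4  [with Study=-2]  = 2
Recall = Study + 2Sleep - 2Mood  [with Study=-2, Sleep=2, Mood=2]  = -2
Without intervention: Sleep = Study + 4  [with Study=-2]  = 2; Mood = |Sleep - Study|  [with Sleep=2, Study=-2]  = 4; Recall = Study + 2Sleep - 2Mood  [with Study=-2, Sleep=2, Mood=4]  = -6.
Change = -2 − (-6) = 4.

4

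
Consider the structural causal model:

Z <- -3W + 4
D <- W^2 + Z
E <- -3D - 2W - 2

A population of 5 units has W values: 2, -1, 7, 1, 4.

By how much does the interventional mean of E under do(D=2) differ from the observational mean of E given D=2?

-2.2

Under do(D=2), D's equation is replaced by D=2 for every unit. Per-unit E: -12, -6, -22, -10, -16. Mean = -13.2.
E[E|D=2] averages over only the 2 units with D=2 (W = 2, 1): E = -12, -10, mean -11.
Difference = -13.2 − (-11) = -2.2.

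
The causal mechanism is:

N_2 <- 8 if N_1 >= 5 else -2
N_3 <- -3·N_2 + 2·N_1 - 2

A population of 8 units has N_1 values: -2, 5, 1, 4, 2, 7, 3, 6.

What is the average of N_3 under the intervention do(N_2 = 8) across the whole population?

Every unit gets N_2=8 under the intervention. N_3 values become -30, -16, -24, -18, -22, -12, -20, -14; E[N_3|do(N_2=8)] = -19.5.

-19.5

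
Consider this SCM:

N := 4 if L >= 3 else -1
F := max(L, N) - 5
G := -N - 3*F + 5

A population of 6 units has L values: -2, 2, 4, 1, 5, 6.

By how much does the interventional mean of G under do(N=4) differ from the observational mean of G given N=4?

The intervention sets N=4 in all 6 units regardless of L. Recomputing G per unit gives 4, 4, 4, 4, 1, -2; average 2.5.
E[G|N=4] averages over only the 3 units with N=4 (L = 4, 5, 6): G = 4, 1, -2, mean 1.
Difference = 2.5 − 1 = 1.5.

1.5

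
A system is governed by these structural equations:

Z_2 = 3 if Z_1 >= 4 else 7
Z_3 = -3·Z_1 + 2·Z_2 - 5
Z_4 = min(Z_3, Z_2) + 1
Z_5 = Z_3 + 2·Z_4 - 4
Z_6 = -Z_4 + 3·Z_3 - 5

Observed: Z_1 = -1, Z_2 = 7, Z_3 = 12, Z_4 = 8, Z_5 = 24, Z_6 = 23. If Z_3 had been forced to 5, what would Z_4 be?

The intervention breaks the incoming arrows to Z_3: Z_3 = -3·Z_1 + 2·Z_2 - 5 no longer applies, and Z_3 = 5.
Z_2 = 3 if Z_1 >= 4 else 7  [with Z_1=-1]  = 7
Z_4 = min(Z_3, Z_2) + 1  [with Z_3=5, Z_2=7]  = 6

6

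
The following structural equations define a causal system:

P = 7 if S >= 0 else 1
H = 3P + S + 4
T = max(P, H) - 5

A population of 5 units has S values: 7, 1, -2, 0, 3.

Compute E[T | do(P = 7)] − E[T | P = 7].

-0.95

The intervention sets P=7 in all 5 units regardless of S. Recomputing T per unit gives 27, 21, 18, 20, 23; average 21.8.
E[T|P=7] averages over only the 4 units with P=7 (S = 7, 1, 0, 3): T = 27, 21, 20, 23, mean 22.75.
Difference = 21.8 − 22.75 = -0.95.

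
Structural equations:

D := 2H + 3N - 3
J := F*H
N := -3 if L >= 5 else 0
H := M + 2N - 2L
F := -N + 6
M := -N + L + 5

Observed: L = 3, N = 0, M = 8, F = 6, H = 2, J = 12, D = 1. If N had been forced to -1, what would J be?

Under do(N=-1), the mechanism N := -3 if L >= 5 else 0 is discarded; N is fixed at -1.
M = -N + L + 5  [with N=-1, L=3]  = 9
F = -N + 6  [with N=-1]  = 7
H = M + 2N - 2L  [with M=9, N=-1, L=3]  = 1
J = F*H  [with F=7, H=1]  = 7

7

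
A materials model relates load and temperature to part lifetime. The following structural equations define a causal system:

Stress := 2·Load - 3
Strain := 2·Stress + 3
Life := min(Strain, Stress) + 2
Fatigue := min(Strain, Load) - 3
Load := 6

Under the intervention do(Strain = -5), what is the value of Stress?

9

Under do(Strain=-5), the mechanism Strain := 2·Stress + 3 is discarded; Strain is fixed at -5.
Since Stress is not a descendant of the intervened variable, it is unaffected.
Stress = 2·Load - 3  [with Load=6]  = 9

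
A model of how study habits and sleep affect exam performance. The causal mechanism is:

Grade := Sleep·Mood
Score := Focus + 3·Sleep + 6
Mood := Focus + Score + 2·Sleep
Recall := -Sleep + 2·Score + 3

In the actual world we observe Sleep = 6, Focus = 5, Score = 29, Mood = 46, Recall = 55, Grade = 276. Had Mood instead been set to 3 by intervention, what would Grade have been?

18

Under do(Mood=3), the mechanism Mood := Focus + Score + 2·Sleep is discarded; Mood is fixed at 3.
Grade = Sleep·Mood  [with Sleep=6, Mood=3]  = 18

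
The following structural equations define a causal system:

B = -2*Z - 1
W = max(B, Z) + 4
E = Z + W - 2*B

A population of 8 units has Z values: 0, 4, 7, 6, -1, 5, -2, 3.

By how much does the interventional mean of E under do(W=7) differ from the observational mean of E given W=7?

11.25

Every unit gets W=7 under the intervention. E values become 9, 29, 44, 39, 4, 34, -1, 24; E[E|do(W=7)] = 22.75.
Observing W=7 restricts to units where W's equation naturally yields 7: Z ∈ {-2, 3}. In that subpopulation E = -1, 24, mean 11.5.
Difference = 22.75 − 11.5 = 11.25.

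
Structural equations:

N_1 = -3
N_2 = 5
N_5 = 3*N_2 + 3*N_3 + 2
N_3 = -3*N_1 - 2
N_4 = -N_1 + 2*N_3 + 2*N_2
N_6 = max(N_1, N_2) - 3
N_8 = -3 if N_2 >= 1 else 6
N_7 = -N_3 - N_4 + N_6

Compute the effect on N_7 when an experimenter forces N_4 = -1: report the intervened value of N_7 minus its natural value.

The intervention breaks the incoming arrows to N_4: N_4 = -N_1 + 2*N_3 + 2*N_2 no longer applies, and N_4 = -1.
N_3 = -3*N_1 - 2  [with N_1=-3]  = 7
N_6 = max(N_1, N_2) - 3  [with N_1=-3, N_2=5]  = 2
N_7 = -N_3 - N_4 + N_6  [with N_3=7, N_4=-1, N_6=2]  = -4
Without intervention: N_3 = -3*N_1 - 2  [with N_1=-3]  = 7; N_4 = -N_1 + 2*N_3 + 2*N_2  [with N_1=-3, N_3=7, N_2=5]  = 27; N_6 = max(N_1, N_2) - 3  [with N_1=-3, N_2=5]  = 2; N_7 = -N_3 - N_4 + N_6  [with N_3=7, N_4=27, N_6=2]  = -32.
Change = -4 − (-32) = 28.

28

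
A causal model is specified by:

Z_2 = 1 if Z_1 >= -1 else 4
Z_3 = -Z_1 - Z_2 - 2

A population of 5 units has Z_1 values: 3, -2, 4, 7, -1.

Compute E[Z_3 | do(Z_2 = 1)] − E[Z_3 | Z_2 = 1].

1.05

Every unit gets Z_2=1 under the intervention. Z_3 values become -6, -1, -7, -10, -2; E[Z_3|do(Z_2=1)] = -5.2.
Conditioning on Z_2=1 selects the 4 unit(s) with Z_1 ∈ {3, 4, 7, -1}. Their Z_3 values: -6, -7, -10, -2. Mean = -6.25.
Difference = -5.2 − (-6.25) = 1.05.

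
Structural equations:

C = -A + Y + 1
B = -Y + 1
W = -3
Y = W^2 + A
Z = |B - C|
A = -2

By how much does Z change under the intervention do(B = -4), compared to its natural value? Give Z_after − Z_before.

-2

The intervention breaks the incoming arrows to B: B = -Y + 1 no longer applies, and B = -4.
Y = W^2 + A  [with W=-3, A=-2]  = 7
C = -A + Y + 1  [with A=-2, Y=7]  = 10
Z = |B - C|  [with B=-4, C=10]  = 14
Without intervention: Y = W^2 + A  [with W=-3, A=-2]  = 7; C = -A + Y + 1  [with A=-2, Y=7]  = 10; B = -Y + 1  [with Y=7]  = -6; Z = |B - C|  [with B=-6, C=10]  = 16.
Change = 14 − 16 = -2.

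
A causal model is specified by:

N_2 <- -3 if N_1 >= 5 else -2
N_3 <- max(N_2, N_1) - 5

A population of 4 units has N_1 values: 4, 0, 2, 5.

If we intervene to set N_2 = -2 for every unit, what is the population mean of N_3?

-2.25

Under do(N_2=-2), N_2's equation is replaced by N_2=-2 for every unit. Per-unit N_3: -1, -5, -3, 0. Mean = -2.25.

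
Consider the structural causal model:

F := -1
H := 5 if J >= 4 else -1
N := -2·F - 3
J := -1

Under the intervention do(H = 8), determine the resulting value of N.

The intervention breaks the incoming arrows to H: H := 5 if J >= 4 else -1 no longer applies, and H = 8.
N is not downstream of the intervention, so its value is determined by the original equations.
N = -2·F - 3  [with F=-1]  = -1

-1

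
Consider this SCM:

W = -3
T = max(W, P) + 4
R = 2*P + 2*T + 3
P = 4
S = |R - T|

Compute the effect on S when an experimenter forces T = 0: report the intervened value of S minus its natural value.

do(T=0) replaces the equation T = max(W, P) + 4 with the constant T = 0.
R = 2*P + 2*T + 3  [with P=4, T=0]  = 11
S = |R - T|  [with R=11, T=0]  = 11
Without intervention: T = max(W, P) + 4  [with W=-3, P=4]  = 8; R = 2*P + 2*T + 3  [with P=4, T=8]  = 27; S = |R - T|  [with R=27, T=8]  = 19.
Change = 11 − 19 = -8.

-8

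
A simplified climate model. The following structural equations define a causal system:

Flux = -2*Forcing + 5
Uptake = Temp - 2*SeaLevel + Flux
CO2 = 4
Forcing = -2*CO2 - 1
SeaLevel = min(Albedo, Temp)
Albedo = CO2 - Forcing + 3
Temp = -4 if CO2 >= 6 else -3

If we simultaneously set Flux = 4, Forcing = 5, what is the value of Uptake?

Setting Flux = 4, Forcing = 5 by intervention discards those variables' equations.
Temp = -4 if CO2 >= 6 else -3  [with CO2=4]  = -3
Albedo = CO2 - Forcing + 3  [with CO2=4, Forcing=5]  = 2
SeaLevel = min(Albedo, Temp)  [with Albedo=2, Temp=-3]  = -3
Uptake = Temp - 2*SeaLevel + Flux  [with Temp=-3, SeaLevel=-3, Flux=4]  = 7

7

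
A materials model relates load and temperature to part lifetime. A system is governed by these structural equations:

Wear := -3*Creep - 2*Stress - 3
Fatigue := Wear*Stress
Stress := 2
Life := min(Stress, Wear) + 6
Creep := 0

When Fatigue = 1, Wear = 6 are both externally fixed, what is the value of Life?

8

The joint intervention fixes Fatigue = 1, Wear = 6, removing each variable's own equation.
Life = min(Stress, Wear) + 6  [with Stress=2, Wear=6]  = 8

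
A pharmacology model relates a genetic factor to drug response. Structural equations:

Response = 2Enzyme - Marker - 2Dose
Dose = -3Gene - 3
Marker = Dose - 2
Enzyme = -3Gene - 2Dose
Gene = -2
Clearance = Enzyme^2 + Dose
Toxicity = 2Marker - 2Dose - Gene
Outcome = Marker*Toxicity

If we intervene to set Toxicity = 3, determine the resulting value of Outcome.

3

Intervening sets Toxicity = 3 and removes its equation (Toxicity = 2Marker - 2Dose - Gene).
Dose = -3Gene - 3  [with Gene=-2]  = 3
Marker = Dose - 2  [with Dose=3]  = 1
Outcome = Marker*Toxicity  [with Marker=1, Toxicity=3]  = 3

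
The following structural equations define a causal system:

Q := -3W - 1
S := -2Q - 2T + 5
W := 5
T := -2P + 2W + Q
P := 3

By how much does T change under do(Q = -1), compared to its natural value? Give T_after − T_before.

15

The intervention breaks the incoming arrows to Q: Q := -3W - 1 no longer applies, and Q = -1.
T = -2P + 2W + Q  [with P=3, W=5, Q=-1]  = 3
Without intervention: Q = -3W - 1  [with W=5]  = -16; T = -2P + 2W + Q  [with P=3, W=5, Q=-16]  = -12.
Change = 3 − (-12) = 15.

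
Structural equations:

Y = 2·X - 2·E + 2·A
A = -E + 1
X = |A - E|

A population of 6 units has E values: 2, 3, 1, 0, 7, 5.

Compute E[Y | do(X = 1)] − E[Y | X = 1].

The intervention sets X=1 in all 6 units regardless of E. Recomputing Y per unit gives -4, -8, 0, 4, -24, -16; average -8.
Conditioning on X=1 selects the 2 unit(s) with E ∈ {1, 0}. Their Y values: 0, 4. Mean = 2.
Difference = -8 − 2 = -10.

-10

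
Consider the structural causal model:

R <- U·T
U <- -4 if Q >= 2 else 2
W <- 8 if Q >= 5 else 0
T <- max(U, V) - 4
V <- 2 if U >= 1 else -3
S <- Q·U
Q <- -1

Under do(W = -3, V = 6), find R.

4

Under do(W = -3, V = 6), each intervened variable's structural equation is replaced by its fixed value.
U = -4 if Q >= 2 else 2  [with Q=-1]  = 2
T = max(U, V) - 4  [with U=2, V=6]  = 2
R = U·T  [with U=2, T=2]  = 4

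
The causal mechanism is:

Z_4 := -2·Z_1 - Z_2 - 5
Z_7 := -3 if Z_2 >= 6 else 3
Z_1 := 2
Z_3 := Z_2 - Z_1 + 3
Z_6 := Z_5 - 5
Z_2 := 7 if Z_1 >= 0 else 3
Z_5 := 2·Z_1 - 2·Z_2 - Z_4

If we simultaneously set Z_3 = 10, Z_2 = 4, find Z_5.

9

Setting Z_3 = 10, Z_2 = 4 by intervention discards those variables' equations.
Z_4 = -2·Z_1 - Z_2 - 5  [with Z_1=2, Z_2=4]  = -13
Z_5 = 2·Z_1 - 2·Z_2 - Z_4  [with Z_1=2, Z_2=4, Z_4=-13]  = 9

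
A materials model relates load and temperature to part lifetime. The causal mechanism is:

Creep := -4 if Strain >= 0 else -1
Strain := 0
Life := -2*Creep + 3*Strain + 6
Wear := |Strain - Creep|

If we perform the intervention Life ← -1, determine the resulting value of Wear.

Under do(Life=-1), the mechanism Life := -2*Creep + 3*Strain + 6 is discarded; Life is fixed at -1.
Since Wear is not a descendant of the intervened variable, it is unaffected.
Creep = -4 if Strain >= 0 else -1  [with Strain=0]  = -4
Wear = |Strain - Creep|  [with Strain=0, Creep=-4]  = 4

4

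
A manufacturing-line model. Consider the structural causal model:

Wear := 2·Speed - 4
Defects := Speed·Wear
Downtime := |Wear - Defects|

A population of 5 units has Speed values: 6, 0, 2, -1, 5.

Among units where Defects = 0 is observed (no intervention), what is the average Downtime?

2

E[Downtime|Defects=0] averages over only the 2 units with Defects=0 (Speed = 0, 2): Downtime = 4, 0, mean 2.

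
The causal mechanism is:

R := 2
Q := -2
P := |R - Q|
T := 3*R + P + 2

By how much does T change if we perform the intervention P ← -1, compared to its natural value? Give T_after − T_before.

-5

The intervention breaks the incoming arrows to P: P := |R - Q| no longer applies, and P = -1.
T = 3*R + P + 2  [with R=2, P=-1]  = 7
Without intervention: P = |R - Q|  [with R=2, Q=-2]  = 4; T = 3*R + P + 2  [with R=2, P=4]  = 12.
Change = 7 − 12 = -5.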